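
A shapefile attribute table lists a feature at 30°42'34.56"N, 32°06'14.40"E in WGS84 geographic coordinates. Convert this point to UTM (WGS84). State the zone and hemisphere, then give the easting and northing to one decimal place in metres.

Longitude 32.1040° lies in the 6° band [30°, 36°), giving zone 36; latitude is north of the equator, so 36N.
Zone 36 central meridian λ₀ = 6×36 − 183 = 33°; Δλ = -0.8960°.
Transverse Mercator on WGS84 with k₀ = 0.9996 gives E = 414202.609 m, N = 3397761.658 m.

Zone 36N: E 414202.6 m, N 3397761.7 m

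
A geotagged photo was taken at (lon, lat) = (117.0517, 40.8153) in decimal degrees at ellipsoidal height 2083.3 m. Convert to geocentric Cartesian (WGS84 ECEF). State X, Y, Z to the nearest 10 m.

WGS84: a = 6378137 m, e² = 0.006694380; N(φ) = a/√(1−e²sin²φ) = 6387277.317 m.
X = (N+h)·cosφ·cosλ = -2199203.036 m; Y = (N+h)·cosφ·sinλ = 4306567.920 m; Z = (N(1−e²)+h)·sinφ = 4148283.135 m.

X -2199200 m, Y 4306570 m, Z 4148280 m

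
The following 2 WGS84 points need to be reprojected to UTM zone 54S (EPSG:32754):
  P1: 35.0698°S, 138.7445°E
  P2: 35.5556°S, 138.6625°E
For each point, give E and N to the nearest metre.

UTM zone 54S: λ₀ = 141°, k₀ = 0.9996.
P1 (-35.0698°, 138.7445°) → (294338.625, 6116889.739) m.
P2 (-35.5556°, 138.6625°) → (288131.877, 6062826.264) m.

P1: E 294339 m, N 6116890 m; P2: E 288132 m, N 6062826 m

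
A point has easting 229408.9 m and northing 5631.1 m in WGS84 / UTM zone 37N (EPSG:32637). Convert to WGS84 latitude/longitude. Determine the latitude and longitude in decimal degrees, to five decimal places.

Zone 37N: λ₀ = 39°, k₀ = 0.9996, false easting 500000 m.
Meridian distance M = (N − FN)/k₀ = 5633.4 m.
Inverse transverse Mercator on WGS84 gives φ = 0.05090017°, λ = 36.56899978°.

lat 0.05090°, lon 36.56900°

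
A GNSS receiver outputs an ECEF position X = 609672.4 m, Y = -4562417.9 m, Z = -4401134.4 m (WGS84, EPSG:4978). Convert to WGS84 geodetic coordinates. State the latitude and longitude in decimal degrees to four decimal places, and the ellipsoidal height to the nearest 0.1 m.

lat -43.9081°, lon -82.3887°, h 567.7 m

λ = atan2(Y, X) = -82.38869967°; p = √(X²+Y²) = 4602972.7 m.
Bowring's method on WGS84 (a = 6378137 m, b = 6356752.314 m) gives φ = -43.90810047°, h = 567.711 m.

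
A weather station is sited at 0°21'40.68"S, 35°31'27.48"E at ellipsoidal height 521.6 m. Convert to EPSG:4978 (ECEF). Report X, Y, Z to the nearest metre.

WGS84: a = 6378137 m, e² = 0.006694380; N(φ) = a/√(1−e²sin²φ) = 6378137.849 m.
X = (N+h)·cosφ·cosλ = 5191290.994 m; Y = (N+h)·cosφ·sinλ = 3706234.788 m; Z = (N(1−e²)+h)·sinφ = -39953.516 m.

X 5191291 m, Y 3706235 m, Z -39954 m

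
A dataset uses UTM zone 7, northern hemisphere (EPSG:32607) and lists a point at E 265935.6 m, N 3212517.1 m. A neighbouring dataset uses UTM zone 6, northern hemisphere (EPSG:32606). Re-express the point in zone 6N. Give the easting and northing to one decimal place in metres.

E 850385.3 m, N 3215474.6 m

UTM 7N → geographic: φ = 29.01939965°, λ = -143.40320009°.
UTM 6N (λ₀ = -147°) forward: E = 850385.308 m, N = 3215474.561 m.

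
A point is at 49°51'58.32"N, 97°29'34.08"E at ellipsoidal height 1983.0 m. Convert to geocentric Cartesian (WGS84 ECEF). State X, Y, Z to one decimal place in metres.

X -537323.9 m, Y 4085347.4 m, Z 4854725.7 m

WGS84: a = 6378137 m, e² = 0.006694380; N(φ) = a/√(1−e²sin²φ) = 6390652.636 m.
X = (N+h)·cosφ·cosλ = -537323.922 m; Y = (N+h)·cosφ·sinλ = 4085347.423 m; Z = (N(1−e²)+h)·sinφ = 4854725.678 m.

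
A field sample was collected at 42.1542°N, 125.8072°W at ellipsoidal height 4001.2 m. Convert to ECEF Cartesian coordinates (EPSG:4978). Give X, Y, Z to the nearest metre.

X -2772298 m, Y -3842867 m, Z 4261002 m

WGS84: a = 6378137 m, e² = 0.006694380; N(φ) = a/√(1−e²sin²φ) = 6387774.595 m.
X = (N+h)·cosφ·cosλ = -2772297.515 m; Y = (N+h)·cosφ·sinλ = -3842867.356 m; Z = (N(1−e²)+h)·sinφ = 4261002.102 m.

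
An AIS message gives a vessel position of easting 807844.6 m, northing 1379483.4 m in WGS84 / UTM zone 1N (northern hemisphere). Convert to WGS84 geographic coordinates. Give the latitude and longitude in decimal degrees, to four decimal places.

Zone 1N: λ₀ = -177°, k₀ = 0.9996, false easting 500000 m.
Meridian distance M = (N − FN)/k₀ = 1380035.4 m.
Inverse transverse Mercator on WGS84 gives φ = 12.46379958°, λ = -174.16819966°.

lat 12.4638°, lon -174.1682°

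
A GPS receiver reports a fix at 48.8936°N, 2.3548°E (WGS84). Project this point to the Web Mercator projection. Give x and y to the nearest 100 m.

Web Mercator is spherical with R = a = 6378137 m.
x = R·λ = 6378137 × 0.041099013 = 262135.137 m.
y = R·ln tan(π/4 + φ/2) = 6378137 × 0.980980306 = 6256826.786 m.

x 262100 m, y 6256800 m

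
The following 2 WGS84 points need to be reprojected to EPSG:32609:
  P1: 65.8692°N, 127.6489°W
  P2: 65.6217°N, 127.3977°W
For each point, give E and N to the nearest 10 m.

P1: E 561630 m, N 7305990 m; P2: E 573790 m, N 7278680 m

UTM zone 9N: λ₀ = -129°, k₀ = 0.9996.
P1 (65.8692°, -127.6489°) → (561631.901, 7305994.046) m.
P2 (65.6217°, -127.3977°) → (573792.192, 7278684.602) m.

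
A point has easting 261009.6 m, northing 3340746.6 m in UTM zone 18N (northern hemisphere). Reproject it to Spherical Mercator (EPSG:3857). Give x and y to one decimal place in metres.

Unproject from UTM 18N (λ₀ = -75°) → φ = 30.17470023°, λ = -77.48190028°.
Web Mercator (R = 6378137 m): x = -8625245.685 m, y = 3526025.753 m.

x -8625245.7 m, y 3526025.8 m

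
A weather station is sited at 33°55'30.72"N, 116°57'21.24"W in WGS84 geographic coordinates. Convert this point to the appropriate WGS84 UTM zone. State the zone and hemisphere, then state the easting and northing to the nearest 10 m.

Zone 11N: E 504080 m, N 3753860 m

Longitude -116.9559° lies in the 6° band [-120°, -114°), giving zone 11; latitude is north of the equator, so 11N.
Zone 11 central meridian λ₀ = 6×11 − 183 = -117°; Δλ = +0.0441°.
Transverse Mercator on WGS84 with k₀ = 0.9996 gives E = 504076.106 m, N = 3753863.228 m.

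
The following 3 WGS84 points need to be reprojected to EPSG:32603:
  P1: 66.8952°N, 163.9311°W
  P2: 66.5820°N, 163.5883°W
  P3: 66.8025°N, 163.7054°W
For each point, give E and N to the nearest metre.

UTM zone 3N: λ₀ = -165°, k₀ = 0.9996.
P1 (66.8952°, -163.9311°) → (546805.308, 7420098.962) m.
P2 (66.5820°, -163.5883°) → (562604.384, 7385491.641) m.
P3 (66.8025°, -163.7054°) → (556901.950, 7409954.544) m.

P1: E 546805 m, N 7420099 m; P2: E 562604 m, N 7385492 m; P3: E 556902 m, N 7409955 m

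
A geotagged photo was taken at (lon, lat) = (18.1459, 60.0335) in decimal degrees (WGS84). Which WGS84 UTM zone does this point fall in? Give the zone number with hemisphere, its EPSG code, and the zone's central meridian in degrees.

Zone 34N (EPSG:32634), central meridian 21°

UTM zone = ⌊(λ + 180)/6⌋ + 1; 18.1459° ∈ [18°, 24°) → zone 34.
Hemisphere: N (φ ≥ 0).
Central meridian λ₀ = 6×34 − 183 = 21°.
EPSG code: 32634.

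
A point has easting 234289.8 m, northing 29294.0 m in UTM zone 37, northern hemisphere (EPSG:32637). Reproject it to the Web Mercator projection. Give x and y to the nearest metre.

Unproject from UTM 37N (λ₀ = 39°) → φ = 0.26480044°, λ = 36.61279978°.
Web Mercator (R = 6378137 m): x = 4075718.228 m, y = 29477.555 m.

x 4075718 m, y 29478 m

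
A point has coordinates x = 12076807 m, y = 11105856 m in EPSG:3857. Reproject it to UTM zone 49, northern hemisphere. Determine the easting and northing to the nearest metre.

E 404653 m, N 7780530 m

Web Mercator inverse (R = 6378137 m) → φ = 70.11379899°, λ = 108.48780311°.
UTM 49N forward: E = 404652.817 m, N = 7780529.830 m.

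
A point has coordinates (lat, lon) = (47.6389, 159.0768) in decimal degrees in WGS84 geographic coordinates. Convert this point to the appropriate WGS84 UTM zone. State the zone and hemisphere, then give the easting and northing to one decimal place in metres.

Zone 57N: E 505768.8 m, N 5276169.6 m

Longitude 159.0768° lies in the 6° band [156°, 162°), giving zone 57; latitude is north of the equator, so 57N.
Zone 57 central meridian λ₀ = 6×57 − 183 = 159°; Δλ = +0.0768°.
Transverse Mercator on WGS84 with k₀ = 0.9996 gives E = 505768.799 m, N = 5276169.584 m.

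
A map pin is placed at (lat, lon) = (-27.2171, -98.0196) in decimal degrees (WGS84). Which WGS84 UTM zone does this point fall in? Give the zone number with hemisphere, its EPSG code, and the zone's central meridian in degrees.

Zone 14S (EPSG:32714), central meridian -99°

UTM zone = ⌊(λ + 180)/6⌋ + 1; -98.0196° ∈ [-102°, -96°) → zone 14.
Hemisphere: S (φ < 0).
Central meridian λ₀ = 6×14 − 183 = -99°.
EPSG code: 32714.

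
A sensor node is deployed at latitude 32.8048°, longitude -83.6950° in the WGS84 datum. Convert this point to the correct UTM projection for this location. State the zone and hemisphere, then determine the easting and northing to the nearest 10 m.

Longitude -83.6950° lies in the 6° band [-84°, -78°), giving zone 17; latitude is north of the equator, so 17N.
Zone 17 central meridian λ₀ = 6×17 − 183 = -81°; Δλ = -2.6950°.
Transverse Mercator on WGS84 with k₀ = 0.9996 gives E = 247652.702 m, N = 3632864.175 m.

Zone 17N: E 247650 m, N 3632860 m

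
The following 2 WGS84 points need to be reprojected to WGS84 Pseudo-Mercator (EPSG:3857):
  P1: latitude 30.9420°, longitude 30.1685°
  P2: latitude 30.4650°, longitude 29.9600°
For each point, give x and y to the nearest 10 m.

P1: x 3358340 m, y 3625220 m; P2: x 3335130 m, y 3563460 m

Web Mercator: x = R·λ, y = R·ln tan(π/4+φ/2), R = 6378137 m.
P1 (30.9420°, 30.1685°) → (3358342.058, 3625219.028) m.
P2 (30.4650°, 29.9600°) → (3335131.944, 3563462.391) m.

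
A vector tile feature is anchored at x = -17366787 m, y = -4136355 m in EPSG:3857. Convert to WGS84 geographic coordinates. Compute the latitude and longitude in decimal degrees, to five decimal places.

R = 6378137 m. λ = x/R = -156.00850198°.
φ = 2·arctan(exp(y/R)) − 90° = 2·arctan(0.52282) − 90° = -34.79719651°.

lat -34.79720°, lon -156.00850°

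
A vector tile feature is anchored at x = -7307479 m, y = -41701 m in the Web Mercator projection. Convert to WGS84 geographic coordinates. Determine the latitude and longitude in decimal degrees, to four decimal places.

R = 6378137 m. λ = x/R = -65.64420074°.
φ = 2·arctan(exp(y/R)) − 90° = 2·arctan(0.99348) − 90° = -0.37460379°.

lat -0.3746°, lon -65.6442°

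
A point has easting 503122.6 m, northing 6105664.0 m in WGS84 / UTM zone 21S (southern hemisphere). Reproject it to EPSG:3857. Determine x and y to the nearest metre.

Unproject from UTM 21S (λ₀ = -57°) → φ = -35.19199990°, λ = -56.96570003°.
Web Mercator (R = 6378137 m): x = -6341392.721 m, y = -4190003.872 m.

x -6341393 m, y -4190004 m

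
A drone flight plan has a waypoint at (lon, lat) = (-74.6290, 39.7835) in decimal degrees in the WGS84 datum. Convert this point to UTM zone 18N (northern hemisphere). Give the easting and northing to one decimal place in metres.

Zone 18 central meridian λ₀ = 6×18 − 183 = -75°; Δλ = +0.3710°.
Transverse Mercator on WGS84 with k₀ = 0.9996 gives E = 531768.276 m, N = 4403794.101 m.

E 531768.3 m, N 4403794.1 m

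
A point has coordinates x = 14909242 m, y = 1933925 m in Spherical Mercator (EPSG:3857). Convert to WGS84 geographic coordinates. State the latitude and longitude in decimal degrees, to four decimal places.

R = 6378137 m. λ = x/R = 133.93199963°.
φ = 2·arctan(exp(y/R)) − 90° = 2·arctan(1.35420) − 90° = 17.11250307°.

lat 17.1125°, lon 133.9320°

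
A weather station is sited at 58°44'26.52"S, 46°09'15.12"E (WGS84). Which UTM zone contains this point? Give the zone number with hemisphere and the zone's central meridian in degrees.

UTM zone = ⌊(λ + 180)/6⌋ + 1; 46.1542° ∈ [42°, 48°) → zone 38.
Hemisphere: S (φ < 0).
Central meridian λ₀ = 6×38 − 183 = 45°.

Zone 38S, central meridian 45°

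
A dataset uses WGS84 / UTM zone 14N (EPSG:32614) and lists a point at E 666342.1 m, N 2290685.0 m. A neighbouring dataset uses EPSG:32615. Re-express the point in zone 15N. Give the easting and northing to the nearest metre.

UTM 14N → geographic: φ = 20.70830001°, λ = -97.40270045°.
UTM 15N (λ₀ = -93°) forward: E = 41208.563 m, N = 2296106.651 m.

E 41209 m, N 2296107 m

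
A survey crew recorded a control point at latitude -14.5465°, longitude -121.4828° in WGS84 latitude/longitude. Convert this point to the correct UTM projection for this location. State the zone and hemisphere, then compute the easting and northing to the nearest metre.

Longitude -121.4828° lies in the 6° band [-126°, -120°), giving zone 10; latitude is south of the equator, so 10S.
Zone 10 central meridian λ₀ = 6×10 − 183 = -123°; Δλ = +1.5172°.
Transverse Mercator on WGS84 with k₀ = 0.9996 gives E = 663465.819 m, N = 8391288.440 m.

Zone 10S: E 663466 m, N 8391288 m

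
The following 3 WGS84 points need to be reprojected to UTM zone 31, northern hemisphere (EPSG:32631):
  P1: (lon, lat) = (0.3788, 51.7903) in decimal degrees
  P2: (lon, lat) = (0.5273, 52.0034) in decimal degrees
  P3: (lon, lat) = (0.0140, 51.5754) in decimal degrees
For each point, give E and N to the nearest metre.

P1: E 319228 m, N 5740965 m; P2: E 330273 m, N 5764303 m; P3: E 293097 m, N 5718040 m

UTM zone 31N: λ₀ = 3°, k₀ = 0.9996.
P1 (51.7903°, 0.3788°) → (319228.359, 5740965.307) m.
P2 (52.0034°, 0.5273°) → (330273.376, 5764303.325) m.
P3 (51.5754°, 0.0140°) → (293097.006, 5718040.198) m.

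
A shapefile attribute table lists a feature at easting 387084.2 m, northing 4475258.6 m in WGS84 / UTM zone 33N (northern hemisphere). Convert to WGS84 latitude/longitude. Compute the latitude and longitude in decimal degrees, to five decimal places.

lat 40.42030°, lon 13.66900°

Zone 33N: λ₀ = 15°, k₀ = 0.9996, false easting 500000 m.
Meridian distance M = (N − FN)/k₀ = 4477049.4 m.
Inverse transverse Mercator on WGS84 gives φ = 40.42030022°, λ = 13.66899954°.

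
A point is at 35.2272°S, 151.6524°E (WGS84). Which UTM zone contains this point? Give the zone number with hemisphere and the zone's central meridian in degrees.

Zone 56S, central meridian 153°

UTM zone = ⌊(λ + 180)/6⌋ + 1; 151.6524° ∈ [150°, 156°) → zone 56.
Hemisphere: S (φ < 0).
Central meridian λ₀ = 6×56 − 183 = 153°.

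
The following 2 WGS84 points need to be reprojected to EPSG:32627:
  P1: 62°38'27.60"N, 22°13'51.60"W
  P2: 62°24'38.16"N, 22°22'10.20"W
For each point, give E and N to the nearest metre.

P1: E 436885 m, N 6946194 m; P2: E 429240 m, N 6920672 m

UTM zone 27N: λ₀ = -21°, k₀ = 0.9996.
P1 (62.6410°, -22.2310°) → (436885.049, 6946193.718) m.
P2 (62.4106°, -22.3695°) → (429240.357, 6920672.313) m.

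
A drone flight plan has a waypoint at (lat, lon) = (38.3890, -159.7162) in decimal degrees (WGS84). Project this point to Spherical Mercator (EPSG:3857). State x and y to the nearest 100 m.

Web Mercator is spherical with R = a = 6378137 m.
x = R·λ = 6378137 × -2.787573559 = -17779526.055 m.
y = R·ln tan(π/4 + φ/2) = 6378137 × 0.726626781 = 4634525.154 m.

x -17779500 m, y 4634500 m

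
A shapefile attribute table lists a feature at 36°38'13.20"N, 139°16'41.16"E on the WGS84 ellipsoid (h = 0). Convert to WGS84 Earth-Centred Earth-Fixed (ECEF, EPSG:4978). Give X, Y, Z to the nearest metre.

X -3883505 m, Y 3342924 m, Z 3785145 m

WGS84: a = 6378137 m, e² = 0.006694380; N(φ) = a/√(1−e²sin²φ) = 6385752.992 m.
X = (N+h)·cosφ·cosλ = -3883504.721 m; Y = (N+h)·cosφ·sinλ = 3342924.455 m; Z = (N(1−e²)+h)·sinφ = 3785144.625 m.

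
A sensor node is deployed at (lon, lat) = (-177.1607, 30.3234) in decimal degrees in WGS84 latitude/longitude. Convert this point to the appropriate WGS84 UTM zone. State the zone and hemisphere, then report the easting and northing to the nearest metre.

Longitude -177.1607° lies in the 6° band [-180°, -174°), giving zone 1; latitude is north of the equator, so 1N.
Zone 1 central meridian λ₀ = 6×1 − 183 = -177°; Δλ = -0.1607°.
Transverse Mercator on WGS84 with k₀ = 0.9996 gives E = 484551.348 m, N = 3354632.514 m.

Zone 1N: E 484551 m, N 3354633 m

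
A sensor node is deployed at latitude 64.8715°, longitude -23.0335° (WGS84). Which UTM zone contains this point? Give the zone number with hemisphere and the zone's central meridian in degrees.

Zone 27N, central meridian -21°

UTM zone = ⌊(λ + 180)/6⌋ + 1; -23.0335° ∈ [-24°, -18°) → zone 27.
Hemisphere: N (φ ≥ 0).
Central meridian λ₀ = 6×27 − 183 = -21°.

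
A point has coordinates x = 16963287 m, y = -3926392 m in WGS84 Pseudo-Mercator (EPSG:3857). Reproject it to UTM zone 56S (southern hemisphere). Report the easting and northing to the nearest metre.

E 442589 m, N 6322613 m

Web Mercator inverse (R = 6378137 m) → φ = -33.23390309°, λ = 152.38379981°.
UTM 56S forward: E = 442589.067 m, N = 6322612.850 m.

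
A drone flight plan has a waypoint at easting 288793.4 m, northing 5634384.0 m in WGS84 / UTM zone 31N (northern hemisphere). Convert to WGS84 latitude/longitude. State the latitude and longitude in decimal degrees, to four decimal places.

lat 50.8226°, lon 0.0012°

Zone 31N: λ₀ = 3°, k₀ = 0.9996, false easting 500000 m.
Meridian distance M = (N − FN)/k₀ = 5636638.7 m.
Inverse transverse Mercator on WGS84 gives φ = 50.82259974°, λ = 0.00119982°.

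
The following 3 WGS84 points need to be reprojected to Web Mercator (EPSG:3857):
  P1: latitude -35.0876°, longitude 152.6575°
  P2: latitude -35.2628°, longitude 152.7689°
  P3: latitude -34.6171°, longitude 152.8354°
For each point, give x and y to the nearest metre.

P1: x 16993755 m, y -4175792 m; P2: x 17006156 m, y -4199652 m; P3: x 17013559 m, y -4111968 m

Web Mercator: x = R·λ, y = R·ln tan(π/4+φ/2), R = 6378137 m.
P1 (-35.0876°, 152.6575°) → (16993755.166, -4175792.016) m.
P2 (-35.2628°, 152.7689°) → (17006156.157, -4199652.213) m.
P3 (-34.6171°, 152.8354°) → (17013558.903, -4111967.545) m.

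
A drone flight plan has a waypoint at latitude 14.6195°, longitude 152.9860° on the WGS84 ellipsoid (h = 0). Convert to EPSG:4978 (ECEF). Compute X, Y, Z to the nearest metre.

WGS84: a = 6378137 m, e² = 0.006694380; N(φ) = a/√(1−e²sin²φ) = 6379497.465 m.
X = (N+h)·cosφ·cosλ = -5499454.280 m; Y = (N+h)·cosφ·sinλ = 2803804.759 m; Z = (N(1−e²)+h)·sinφ = 1599397.687 m.

X -5499454 m, Y 2803805 m, Z 1599398 m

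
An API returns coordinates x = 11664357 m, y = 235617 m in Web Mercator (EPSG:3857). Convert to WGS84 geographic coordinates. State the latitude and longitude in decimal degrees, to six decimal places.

R = 6378137 m. λ = x/R = 104.78270173°.
φ = 2·arctan(exp(y/R)) − 90° = 2·arctan(1.03763) − 90° = 2.11610228°.

lat 2.116102°, lon 104.782702°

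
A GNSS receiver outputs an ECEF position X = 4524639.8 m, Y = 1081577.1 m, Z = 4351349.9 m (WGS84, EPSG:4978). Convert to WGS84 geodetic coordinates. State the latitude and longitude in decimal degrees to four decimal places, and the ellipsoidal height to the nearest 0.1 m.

λ = atan2(Y, X) = 13.44379996°; p = √(X²+Y²) = 4652115.0 m.
Bowring's method on WGS84 (a = 6378137 m, b = 6356752.314 m) gives φ = 43.27870007°, h = 1830.927 m.

lat 43.2787°, lon 13.4438°, h 1830.9 m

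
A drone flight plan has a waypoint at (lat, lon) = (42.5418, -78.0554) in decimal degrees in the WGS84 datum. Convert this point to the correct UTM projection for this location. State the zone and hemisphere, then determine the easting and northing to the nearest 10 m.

Zone 17N: E 741790 m, N 4714140 m

Longitude -78.0554° lies in the 6° band [-84°, -78°), giving zone 17; latitude is north of the equator, so 17N.
Zone 17 central meridian λ₀ = 6×17 − 183 = -81°; Δλ = +2.9446°.
Transverse Mercator on WGS84 with k₀ = 0.9996 gives E = 741794.469 m, N = 4714137.415 m.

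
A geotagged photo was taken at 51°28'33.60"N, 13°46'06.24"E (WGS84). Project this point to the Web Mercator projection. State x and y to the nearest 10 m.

x 1532690 m, y 6705930 m

Web Mercator is spherical with R = a = 6378137 m.
x = R·λ = 6378137 × 0.240303913 = 1532691.277 m.
y = R·ln tan(π/4 + φ/2) = 6378137 × 1.051392982 = 6705928.478 m.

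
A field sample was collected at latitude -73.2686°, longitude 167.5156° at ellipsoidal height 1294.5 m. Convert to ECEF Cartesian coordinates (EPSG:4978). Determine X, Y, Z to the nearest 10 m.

WGS84: a = 6378137 m, e² = 0.006694380; N(φ) = a/√(1−e²sin²φ) = 6397807.108 m.
X = (N+h)·cosφ·cosλ = -1798648.709 m; Y = (N+h)·cosφ·sinλ = 398237.060 m; Z = (N(1−e²)+h)·sinφ = -6087178.631 m.

X -1798650 m, Y 398240 m, Z -6087180 m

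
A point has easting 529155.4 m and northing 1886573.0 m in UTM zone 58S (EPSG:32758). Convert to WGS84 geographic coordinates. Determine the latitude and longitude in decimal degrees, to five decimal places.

lat -73.11410°, lon 165.89930°

Zone 58S: λ₀ = 165°, k₀ = 0.9996, false easting 500000 m, false northing 10000000 m.
Meridian distance M = (N − FN)/k₀ = -8116673.7 m.
Inverse transverse Mercator on WGS84 gives φ = -73.11409997°, λ = 165.89930057°.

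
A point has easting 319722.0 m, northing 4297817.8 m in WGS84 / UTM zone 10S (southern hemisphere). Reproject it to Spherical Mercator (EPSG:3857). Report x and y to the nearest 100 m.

Unproject from UTM 10S (λ₀ = -123°) → φ = -51.44209955°, λ = -125.59410045°.
Web Mercator (R = 6378137 m): x = -13981071.308 m, y = -6699871.761 m.

x -13981100 m, y -6699900 m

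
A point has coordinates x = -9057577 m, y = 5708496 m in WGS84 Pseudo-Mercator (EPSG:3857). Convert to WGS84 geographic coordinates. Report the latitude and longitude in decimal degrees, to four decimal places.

lat 45.5498°, lon -81.3656°

R = 6378137 m. λ = x/R = -81.36559856°.
φ = 2·arctan(exp(y/R)) − 90° = 2·arctan(2.44736) − 90° = 45.54980286°.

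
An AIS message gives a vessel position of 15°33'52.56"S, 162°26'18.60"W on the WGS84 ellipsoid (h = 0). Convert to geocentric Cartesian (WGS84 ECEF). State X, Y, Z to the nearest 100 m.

X -5859300 m, Y -1854300 m, Z -1700400 m

WGS84: a = 6378137 m, e² = 0.006694380; N(φ) = a/√(1−e²sin²φ) = 6379674.632 m.
X = (N+h)·cosφ·cosλ = -5859292.793 m; Y = (N+h)·cosφ·sinλ = -1854344.732 m; Z = (N(1−e²)+h)·sinφ = -1700364.570 m.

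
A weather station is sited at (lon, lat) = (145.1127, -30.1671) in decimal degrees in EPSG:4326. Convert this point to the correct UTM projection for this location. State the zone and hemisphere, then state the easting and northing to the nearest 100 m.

Longitude 145.1127° lies in the 6° band [144°, 150°), giving zone 55; latitude is south of the equator, so 55S.
Zone 55 central meridian λ₀ = 6×55 − 183 = 147°; Δλ = -1.8873°.
Transverse Mercator on WGS84 with k₀ = 0.9996 gives E = 318263.625 m, N = 6661193.901 m.

Zone 55S: E 318300 m, N 6661200 m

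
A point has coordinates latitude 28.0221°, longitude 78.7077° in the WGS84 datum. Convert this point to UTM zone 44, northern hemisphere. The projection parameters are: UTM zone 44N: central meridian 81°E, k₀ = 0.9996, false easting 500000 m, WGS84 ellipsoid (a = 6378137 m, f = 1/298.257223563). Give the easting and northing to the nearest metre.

E 274627 m, N 3101769 m

Zone 44 central meridian λ₀ = 6×44 − 183 = 81°; Δλ = -2.2923°.
Transverse Mercator on WGS84 with k₀ = 0.9996 gives E = 274627.456 m, N = 3101769.324 m.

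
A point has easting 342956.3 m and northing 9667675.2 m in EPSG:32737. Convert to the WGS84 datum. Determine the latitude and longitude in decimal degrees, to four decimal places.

Zone 37S: λ₀ = 39°, k₀ = 0.9996, false easting 500000 m, false northing 10000000 m.
Meridian distance M = (N − FN)/k₀ = -332457.8 m.
Inverse transverse Mercator on WGS84 gives φ = -3.00570018°, λ = 37.58690019°.

lat -3.0057°, lon 37.5869°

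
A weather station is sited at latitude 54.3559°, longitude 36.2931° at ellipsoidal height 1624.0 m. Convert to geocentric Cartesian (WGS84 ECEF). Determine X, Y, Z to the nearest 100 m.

WGS84: a = 6378137 m, e² = 0.006694380; N(φ) = a/√(1−e²sin²φ) = 6392282.779 m.
X = (N+h)·cosφ·cosλ = 3003186.995 m; Y = (N+h)·cosφ·sinλ = 2205503.393 m; Z = (N(1−e²)+h)·sinφ = 5161248.785 m.

X 3003200 m, Y 2205500 m, Z 5161200 m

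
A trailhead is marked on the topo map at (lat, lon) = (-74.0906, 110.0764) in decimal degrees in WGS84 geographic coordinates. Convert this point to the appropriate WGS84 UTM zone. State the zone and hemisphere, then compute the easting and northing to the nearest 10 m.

Longitude 110.0764° lies in the 6° band [108°, 114°), giving zone 49; latitude is south of the equator, so 49S.
Zone 49 central meridian λ₀ = 6×49 − 183 = 111°; Δλ = -0.9236°.
Transverse Mercator on WGS84 with k₀ = 0.9996 gives E = 471741.443 m, N = 1777635.158 m.

Zone 49S: E 471740 m, N 1777640 m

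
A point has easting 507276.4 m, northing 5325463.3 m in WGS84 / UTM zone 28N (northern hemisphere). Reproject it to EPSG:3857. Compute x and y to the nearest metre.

x -1658916 m, y 6120574 m

Unproject from UTM 28N (λ₀ = -15°) → φ = 48.08239978°, λ = -14.90229956°.
Web Mercator (R = 6378137 m): x = -1658916.399 m, y = 6120574.186 m.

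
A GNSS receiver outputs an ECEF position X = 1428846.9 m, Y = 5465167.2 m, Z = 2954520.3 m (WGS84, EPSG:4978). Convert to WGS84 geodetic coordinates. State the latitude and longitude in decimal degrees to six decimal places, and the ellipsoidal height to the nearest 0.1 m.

λ = atan2(Y, X) = 75.34819967°; p = √(X²+Y²) = 5648863.2 m.
Bowring's method on WGS84 (a = 6378137 m, b = 6356752.314 m) gives φ = 27.76919999°, h = 1335.090 m.

lat 27.769200°, lon 75.348200°, h 1335.1 m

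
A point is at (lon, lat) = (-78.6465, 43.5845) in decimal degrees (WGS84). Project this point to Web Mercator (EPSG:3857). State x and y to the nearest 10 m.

x -8754890 m, y 5401370 m

Web Mercator is spherical with R = a = 6378137 m.
x = R·λ = 6378137 × -1.372640370 = -8754888.333 m.
y = R·ln tan(π/4 + φ/2) = 6378137 × 0.846856401 = 5401366.143 m.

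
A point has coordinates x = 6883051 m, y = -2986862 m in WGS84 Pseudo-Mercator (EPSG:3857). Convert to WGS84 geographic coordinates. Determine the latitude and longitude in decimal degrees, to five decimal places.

lat -25.90130°, lon 61.83150°

R = 6378137 m. λ = x/R = 61.83149915°.
φ = 2·arctan(exp(y/R)) − 90° = 2·arctan(0.62607) − 90° = -25.90130281°.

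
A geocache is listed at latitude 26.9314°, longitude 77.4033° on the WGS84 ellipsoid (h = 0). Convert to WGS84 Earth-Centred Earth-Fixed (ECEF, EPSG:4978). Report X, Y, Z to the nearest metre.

WGS84: a = 6378137 m, e² = 0.006694380; N(φ) = a/√(1−e²sin²φ) = 6382521.007 m.
X = (N+h)·cosφ·cosλ = 1240987.852 m; Y = (N+h)·cosφ·sinλ = 5553362.910 m; Z = (N(1−e²)+h)·sinφ = 2871440.896 m.

X 1240988 m, Y 5553363 m, Z 2871441 m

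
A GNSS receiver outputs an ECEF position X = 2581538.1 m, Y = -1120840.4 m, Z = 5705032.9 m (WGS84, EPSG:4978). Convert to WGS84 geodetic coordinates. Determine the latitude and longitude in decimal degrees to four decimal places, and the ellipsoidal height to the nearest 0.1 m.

lat 63.8947°, lon -23.4693°, h 527.2 m

λ = atan2(Y, X) = -23.46930094°; p = √(X²+Y²) = 2814360.0 m.
Bowring's method on WGS84 (a = 6378137 m, b = 6356752.314 m) gives φ = 63.89470034°, h = 527.235 m.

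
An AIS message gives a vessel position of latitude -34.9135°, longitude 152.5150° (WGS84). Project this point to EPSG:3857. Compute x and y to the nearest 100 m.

Web Mercator is spherical with R = a = 6378137 m.
x = R·λ = 6378137 × 2.661888909 = 16977892.138 m.
y = R·ln tan(π/4 + φ/2) = 6378137 × -0.650994537 = -4152132.344 m.

x 16977900 m, y -4152100 m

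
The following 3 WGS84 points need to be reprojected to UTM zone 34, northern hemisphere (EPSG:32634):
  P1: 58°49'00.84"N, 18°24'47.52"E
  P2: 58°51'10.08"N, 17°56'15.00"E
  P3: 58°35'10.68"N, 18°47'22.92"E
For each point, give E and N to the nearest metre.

P1: E 350618 m, N 6522550 m; P2: E 323341 m, N 6527704 m; P3: E 371508 m, N 6496103 m

UTM zone 34N: λ₀ = 21°, k₀ = 0.9996.
P1 (58.8169°, 18.4132°) → (350617.650, 6522549.723) m.
P2 (58.8528°, 17.9375°) → (323341.036, 6527703.543) m.
P3 (58.5863°, 18.7897°) → (371507.820, 6496103.329) m.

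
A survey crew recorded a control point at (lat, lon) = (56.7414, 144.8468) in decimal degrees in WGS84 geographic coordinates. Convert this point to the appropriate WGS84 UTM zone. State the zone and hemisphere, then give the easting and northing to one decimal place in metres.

Zone 55N: E 368304.1 m, N 6290670.0 m

Longitude 144.8468° lies in the 6° band [144°, 150°), giving zone 55; latitude is north of the equator, so 55N.
Zone 55 central meridian λ₀ = 6×55 − 183 = 147°; Δλ = -2.1532°.
Transverse Mercator on WGS84 with k₀ = 0.9996 gives E = 368304.095 m, N = 6290670.032 m.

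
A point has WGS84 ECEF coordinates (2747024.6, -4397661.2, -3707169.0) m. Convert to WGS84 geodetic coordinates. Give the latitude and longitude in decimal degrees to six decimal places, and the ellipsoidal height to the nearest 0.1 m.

λ = atan2(Y, X) = -58.00880029°; p = √(X²+Y²) = 5185129.5 m.
Bowring's method on WGS84 (a = 6378137 m, b = 6356752.314 m) gives φ = -35.74550035°, h = 3183.027 m.

lat -35.745500°, lon -58.008800°, h 3183.0 m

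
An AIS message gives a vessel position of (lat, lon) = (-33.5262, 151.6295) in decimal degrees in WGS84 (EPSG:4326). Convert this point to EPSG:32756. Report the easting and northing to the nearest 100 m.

E 372700 m, N 6289500 m

Zone 56 central meridian λ₀ = 6×56 − 183 = 153°; Δλ = -1.3705°.
Transverse Mercator on WGS84 with k₀ = 0.9996 gives E = 372734.186 m, N = 6289535.234 m.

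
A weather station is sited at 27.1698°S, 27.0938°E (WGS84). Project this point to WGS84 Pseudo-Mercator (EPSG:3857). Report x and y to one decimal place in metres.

x 3016068.0 m, y -3144702.1 m

Web Mercator is spherical with R = a = 6378137 m.
x = R·λ = 6378137 × 0.472876017 = 3016068.020 m.
y = R·ln tan(π/4 + φ/2) = 6378137 × -0.493043984 = -3144702.079 m.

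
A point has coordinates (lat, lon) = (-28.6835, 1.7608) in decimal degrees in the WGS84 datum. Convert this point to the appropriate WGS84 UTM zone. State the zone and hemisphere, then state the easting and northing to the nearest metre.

Zone 31S: E 378931 m, N 6826451 m

Longitude 1.7608° lies in the 6° band [0°, 6°), giving zone 31; latitude is south of the equator, so 31S.
Zone 31 central meridian λ₀ = 6×31 − 183 = 3°; Δλ = -1.2392°.
Transverse Mercator on WGS84 with k₀ = 0.9996 gives E = 378931.039 m, N = 6826450.584 m.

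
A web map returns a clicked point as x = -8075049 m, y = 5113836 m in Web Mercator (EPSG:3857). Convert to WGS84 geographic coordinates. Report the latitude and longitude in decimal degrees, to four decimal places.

R = 6378137 m. λ = x/R = -72.53939937°.
φ = 2·arctan(exp(y/R)) − 90° = 2·arctan(2.22950) − 90° = 41.68450261°.

lat 41.6845°, lon -72.5394°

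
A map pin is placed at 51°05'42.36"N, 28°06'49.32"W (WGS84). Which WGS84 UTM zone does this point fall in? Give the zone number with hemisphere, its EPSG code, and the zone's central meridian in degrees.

UTM zone = ⌊(λ + 180)/6⌋ + 1; -28.1137° ∈ [-30°, -24°) → zone 26.
Hemisphere: N (φ ≥ 0).
Central meridian λ₀ = 6×26 − 183 = -27°.
EPSG code: 32626.

Zone 26N (EPSG:32626), central meridian -27°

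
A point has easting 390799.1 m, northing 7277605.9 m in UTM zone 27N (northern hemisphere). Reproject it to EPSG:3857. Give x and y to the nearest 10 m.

Unproject from UTM 27N (λ₀ = -21°) → φ = 65.60200034°, λ = -23.36959925°.
Web Mercator (R = 6378137 m): x = -2601491.888 m, y = 9768757.771 m.

x -2601490 m, y 9768760 m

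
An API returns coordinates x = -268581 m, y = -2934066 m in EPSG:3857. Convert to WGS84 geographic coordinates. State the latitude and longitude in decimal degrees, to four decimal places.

R = 6378137 m. λ = x/R = -2.41270417°.
φ = 2·arctan(exp(y/R)) − 90° = 2·arctan(0.63127) − 90° = -25.47390188°.

lat -25.4739°, lon -2.4127°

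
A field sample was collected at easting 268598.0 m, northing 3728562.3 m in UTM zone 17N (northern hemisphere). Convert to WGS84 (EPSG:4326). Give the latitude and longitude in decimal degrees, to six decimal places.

lat 33.671800°, lon -83.495900°

Zone 17N: λ₀ = -81°, k₀ = 0.9996, false easting 500000 m.
Meridian distance M = (N − FN)/k₀ = 3730054.3 m.
Inverse transverse Mercator on WGS84 gives φ = 33.67180026°, λ = -83.49589981°.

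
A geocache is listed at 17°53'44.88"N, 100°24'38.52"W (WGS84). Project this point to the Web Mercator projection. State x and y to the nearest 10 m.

Web Mercator is spherical with R = a = 6378137 m.
x = R·λ = 6378137 × -1.752497319 = -11177667.994 m.
y = R·ln tan(π/4 + φ/2) = 6378137 × 0.317546599 = 2025355.714 m.

x -11177670 m, y 2025360 m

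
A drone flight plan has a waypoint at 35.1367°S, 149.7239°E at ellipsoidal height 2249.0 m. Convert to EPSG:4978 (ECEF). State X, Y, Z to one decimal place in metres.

WGS84: a = 6378137 m, e² = 0.006694380; N(φ) = a/√(1−e²sin²φ) = 6385220.239 m.
X = (N+h)·cosφ·cosλ = -4511090.922 m; Y = (N+h)·cosφ·sinλ = 2633545.033 m; Z = (N(1−e²)+h)·sinφ = -3651573.939 m.

X -4511090.9 m, Y 2633545.0 m, Z -3651573.9 m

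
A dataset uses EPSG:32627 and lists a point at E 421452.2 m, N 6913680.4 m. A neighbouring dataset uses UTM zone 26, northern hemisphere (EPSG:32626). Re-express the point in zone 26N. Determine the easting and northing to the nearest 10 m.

E 732000 m, N 6920800 m

UTM 27N → geographic: φ = 62.34629980°, λ = -22.51700011°.
UTM 26N (λ₀ = -27°) forward: E = 732002.980 m, N = 6920804.665 m.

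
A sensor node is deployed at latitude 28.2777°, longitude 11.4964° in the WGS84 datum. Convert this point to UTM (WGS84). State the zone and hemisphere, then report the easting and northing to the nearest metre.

Zone 32N: E 744863 m, N 3130493 m

Longitude 11.4964° lies in the 6° band [6°, 12°), giving zone 32; latitude is north of the equator, so 32N.
Zone 32 central meridian λ₀ = 6×32 − 183 = 9°; Δλ = +2.4964°.
Transverse Mercator on WGS84 with k₀ = 0.9996 gives E = 744863.229 m, N = 3130493.422 m.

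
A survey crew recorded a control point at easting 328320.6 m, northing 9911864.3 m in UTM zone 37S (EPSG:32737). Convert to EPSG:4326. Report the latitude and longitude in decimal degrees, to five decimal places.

lat -0.79710°, lon 37.45720°

Zone 37S: λ₀ = 39°, k₀ = 0.9996, false easting 500000 m, false northing 10000000 m.
Meridian distance M = (N − FN)/k₀ = -88171.0 m.
Inverse transverse Mercator on WGS84 gives φ = -0.79709984°, λ = 37.45719991°.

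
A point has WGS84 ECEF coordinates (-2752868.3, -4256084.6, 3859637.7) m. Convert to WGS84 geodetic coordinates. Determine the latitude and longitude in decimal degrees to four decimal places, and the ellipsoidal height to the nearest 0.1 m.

λ = atan2(Y, X) = -122.89509984°; p = √(X²+Y²) = 5068780.9 m.
Bowring's method on WGS84 (a = 6378137 m, b = 6356752.314 m) gives φ = 37.47319951°, h = 713.119 m.

lat 37.4732°, lon -122.8951°, h 713.1 m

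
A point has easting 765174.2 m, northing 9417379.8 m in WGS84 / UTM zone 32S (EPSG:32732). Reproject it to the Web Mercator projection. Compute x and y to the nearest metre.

x 1268196 m, y -587080 m

Unproject from UTM 32S (λ₀ = 9°) → φ = -5.26639961°, λ = 11.39239996°.
Web Mercator (R = 6378137 m): x = 1268196.163 m, y = -587080.169 m.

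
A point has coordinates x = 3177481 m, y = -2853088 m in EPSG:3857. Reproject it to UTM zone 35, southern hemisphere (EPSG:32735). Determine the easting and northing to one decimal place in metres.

Web Mercator inverse (R = 6378137 m) → φ = -24.81540285°, λ = 28.54379747°.
UTM 35S forward: E = 656028.419 m, N = 7254609.817 m.

E 656028.4 m, N 7254609.8 m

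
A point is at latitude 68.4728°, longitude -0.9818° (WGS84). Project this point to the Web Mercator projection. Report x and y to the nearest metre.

x -109293 m, y 10588953 m

Web Mercator is spherical with R = a = 6378137 m.
x = R·λ = 6378137 × -0.017135643 = -109293.476 m.
y = R·ln tan(π/4 + φ/2) = 6378137 × 1.660195225 = 10588952.591 m.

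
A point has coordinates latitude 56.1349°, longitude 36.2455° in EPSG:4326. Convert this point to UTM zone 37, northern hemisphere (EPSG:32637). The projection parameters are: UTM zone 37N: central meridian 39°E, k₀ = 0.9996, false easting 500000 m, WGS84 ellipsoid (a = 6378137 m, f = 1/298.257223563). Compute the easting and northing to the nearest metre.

E 328832 m, N 6224511 m

Zone 37 central meridian λ₀ = 6×37 − 183 = 39°; Δλ = -2.7545°.
Transverse Mercator on WGS84 with k₀ = 0.9996 gives E = 328831.706 m, N = 6224511.282 m.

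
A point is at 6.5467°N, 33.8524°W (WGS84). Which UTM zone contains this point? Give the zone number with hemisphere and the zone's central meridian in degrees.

UTM zone = ⌊(λ + 180)/6⌋ + 1; -33.8524° ∈ [-36°, -30°) → zone 25.
Hemisphere: N (φ ≥ 0).
Central meridian λ₀ = 6×25 − 183 = -33°.

Zone 25N, central meridian -33°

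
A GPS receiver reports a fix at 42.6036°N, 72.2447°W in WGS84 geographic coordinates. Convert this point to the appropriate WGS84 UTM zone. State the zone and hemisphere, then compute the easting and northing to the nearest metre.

Zone 18N: E 726026 m, N 4720477 m

Longitude -72.2447° lies in the 6° band [-78°, -72°), giving zone 18; latitude is north of the equator, so 18N.
Zone 18 central meridian λ₀ = 6×18 − 183 = -75°; Δλ = +2.7553°.
Transverse Mercator on WGS84 with k₀ = 0.9996 gives E = 726025.660 m, N = 4720477.123 m.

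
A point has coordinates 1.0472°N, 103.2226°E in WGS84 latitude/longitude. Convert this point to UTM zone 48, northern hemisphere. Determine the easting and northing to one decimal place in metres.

E 302220.8 m, N 115803.3 m

Zone 48 central meridian λ₀ = 6×48 − 183 = 105°; Δλ = -1.7774°.
Transverse Mercator on WGS84 with k₀ = 0.9996 gives E = 302220.777 m, N = 115803.273 m.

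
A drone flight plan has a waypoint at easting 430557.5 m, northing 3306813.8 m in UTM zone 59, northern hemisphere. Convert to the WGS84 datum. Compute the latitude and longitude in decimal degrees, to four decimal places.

lat 29.8900°, lon 170.2808°

Zone 59N: λ₀ = 171°, k₀ = 0.9996, false easting 500000 m.
Meridian distance M = (N − FN)/k₀ = 3308137.1 m.
Inverse transverse Mercator on WGS84 gives φ = 29.89000033°, λ = 170.28079971°.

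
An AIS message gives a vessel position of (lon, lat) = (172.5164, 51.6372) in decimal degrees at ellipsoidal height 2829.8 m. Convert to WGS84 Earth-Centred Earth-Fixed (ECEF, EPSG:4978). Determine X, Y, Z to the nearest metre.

WGS84: a = 6378137 m, e² = 0.006694380; N(φ) = a/√(1−e²sin²φ) = 6391303.079 m.
X = (N+h)·cosφ·cosλ = -3934644.616 m; Y = (N+h)·cosφ·sinλ = 516860.085 m; Z = (N(1−e²)+h)·sinφ = 4980069.514 m.

X -3934645 m, Y 516860 m, Z 4980070 m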